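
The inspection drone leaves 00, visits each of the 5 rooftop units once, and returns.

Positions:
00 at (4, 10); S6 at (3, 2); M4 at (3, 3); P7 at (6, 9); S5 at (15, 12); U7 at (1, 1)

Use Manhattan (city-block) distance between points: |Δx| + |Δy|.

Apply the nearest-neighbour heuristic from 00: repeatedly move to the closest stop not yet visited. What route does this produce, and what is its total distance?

From 00: distances to unvisited — P7=3, M4=8, S6=9, U7=12, S5=13. Nearest is P7 (3).
From P7: distances to unvisited — M4=9, S6=10, S5=12, U7=13. Nearest is M4 (9).
From M4: distances to unvisited — S6=1, U7=4, S5=21. Nearest is S6 (1).
From S6: distances to unvisited — U7=3, S5=22. Nearest is U7 (3).
From U7: distances to unvisited — S5=25. Nearest is S5 (25).
Return S5→00: 13.
Total = 3 + 9 + 1 + 3 + 25 + 13 = 54.

54 along 00 → P7 → M4 → S6 → U7 → S5 → 00.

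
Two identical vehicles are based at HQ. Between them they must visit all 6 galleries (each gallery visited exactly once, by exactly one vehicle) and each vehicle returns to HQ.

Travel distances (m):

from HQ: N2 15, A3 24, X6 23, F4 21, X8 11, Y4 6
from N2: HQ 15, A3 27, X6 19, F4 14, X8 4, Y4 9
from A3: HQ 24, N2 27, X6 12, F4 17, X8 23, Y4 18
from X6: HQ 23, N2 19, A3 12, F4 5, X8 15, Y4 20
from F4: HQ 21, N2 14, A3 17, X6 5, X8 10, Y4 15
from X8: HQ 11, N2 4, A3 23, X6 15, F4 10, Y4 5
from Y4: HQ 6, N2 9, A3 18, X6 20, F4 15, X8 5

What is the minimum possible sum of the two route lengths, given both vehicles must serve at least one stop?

There are 2^5 − 1 = 31 ways to divide the 6 stops into two non-empty groups. For each, the best each vehicle can do is its own shortest tour through its group:
  {N2} + {A3, X6, F4, X8, Y4}: 30 + 62 = 92
  {A3} + {N2, X6, F4, X8, Y4}: 48 + 57 = 105
  {N2, A3} + {X6, F4, X8, Y4}: 66 + 49 = 115
  {X6} + {N2, A3, F4, X8, Y4}: 46 + 70 = 116
  {N2, X6} + {A3, F4, X8, Y4}: 57 + 62 = 119
  {A3, X6} + {N2, F4, X8, Y4}: 59 + 50 = 109
  … (31 splits in total)
  {N2, A3, X6, F4, X8} + {Y4}: 70 + 12 = 82  ← best
Best: vehicle 1 HQ → N2 → X8 → F4 → X6 → A3 → HQ = 70; vehicle 2 HQ → Y4 → HQ = 12; combined 82.

82 m — the smallest possible combined total.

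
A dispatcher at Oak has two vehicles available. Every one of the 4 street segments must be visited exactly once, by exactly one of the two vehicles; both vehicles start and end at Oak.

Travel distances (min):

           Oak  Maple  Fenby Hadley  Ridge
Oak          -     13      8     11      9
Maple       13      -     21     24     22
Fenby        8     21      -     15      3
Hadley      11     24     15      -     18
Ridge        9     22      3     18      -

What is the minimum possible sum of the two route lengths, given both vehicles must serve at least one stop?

Minimum combined distance: 64 min.

Check every non-empty split of the stops between the two vehicles; for each half take its own optimal tour:
  {Maple} + {Fenby, Hadley, Ridge}: 26 + 38 = 64
  {Fenby} + {Maple, Hadley, Ridge}: 16 + 64 = 80
  {Maple, Fenby} + {Hadley, Ridge}: 42 + 38 = 80
  {Hadley} + {Maple, Fenby, Ridge}: 22 + 46 = 68
  {Maple, Hadley} + {Fenby, Ridge}: 48 + 20 = 68
  {Fenby, Hadley} + {Maple, Ridge}: 34 + 44 = 78
  … (7 splits in total)
Best: vehicle 1 Oak → Maple → Oak = 26; vehicle 2 Oak → Hadley → Fenby → Ridge → Oak = 38; combined 64.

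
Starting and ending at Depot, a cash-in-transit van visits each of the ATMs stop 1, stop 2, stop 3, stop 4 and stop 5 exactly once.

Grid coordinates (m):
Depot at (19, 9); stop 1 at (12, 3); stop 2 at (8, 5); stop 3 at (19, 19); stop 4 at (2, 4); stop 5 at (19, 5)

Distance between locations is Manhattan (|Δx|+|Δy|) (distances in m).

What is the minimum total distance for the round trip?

With 5 stops there are 5!/2 = 60 distinct round trips (a route and its reverse cost the same).
Depot → stop 1 → stop 2 → stop 3 → stop 4 → stop 5 → Depot: 13+6+25+32+18+4 = 98
Depot → stop 1 → stop 2 → stop 3 → stop 5 → stop 4 → Depot: 13+6+25+14+18+22 = 98
Depot → stop 1 → stop 2 → stop 4 → stop 3 → stop 5 → Depot: 13+6+7+32+14+4 = 76
Depot → stop 1 → stop 2 → stop 4 → stop 5 → stop 3 → Depot: 13+6+7+18+14+10 = 68
Depot → stop 1 → stop 2 → stop 5 → stop 3 → stop 4 → Depot: 13+6+11+14+32+22 = 98
Depot → stop 1 → stop 2 → stop 5 → stop 4 → stop 3 → Depot: 13+6+11+18+32+10 = 90
Depot → stop 1 → stop 3 → stop 2 → stop 4 → stop 5 → Depot: 13+23+25+7+18+4 = 90
Depot → stop 1 → stop 3 → stop 2 → stop 5 → stop 4 → Depot: 13+23+25+11+18+22 = 112
Depot → stop 1 → stop 3 → stop 4 → stop 2 → stop 5 → Depot: 13+23+32+7+11+4 = 90
Depot → stop 1 → stop 3 → stop 4 → stop 5 → stop 2 → Depot: 13+23+32+18+11+15 = 112
Depot → stop 1 → stop 3 → stop 5 → stop 2 → stop 4 → Depot: 13+23+14+11+7+22 = 90
Depot → stop 1 → stop 3 → stop 5 → stop 4 → stop 2 → Depot: 13+23+14+18+7+15 = 90
Depot → stop 1 → stop 4 → stop 2 → stop 3 → stop 5 → Depot: 13+11+7+25+14+4 = 74
Depot → stop 1 → stop 4 → stop 2 → stop 5 → stop 3 → Depot: 13+11+7+11+14+10 = 66
… (46 more)
The minimum is 66.
One optimal route: Depot → stop 1 → stop 4 → stop 2 → stop 5 → stop 3 → Depot (or its reverse).

Shortest round trip = 66 m.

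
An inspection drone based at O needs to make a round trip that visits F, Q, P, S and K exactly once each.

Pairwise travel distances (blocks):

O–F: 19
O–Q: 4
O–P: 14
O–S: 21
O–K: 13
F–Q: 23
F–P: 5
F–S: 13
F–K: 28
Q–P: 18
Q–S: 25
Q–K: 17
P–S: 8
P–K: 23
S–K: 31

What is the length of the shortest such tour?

83 blocks — the shortest possible round trip.

O→F→Q→P→S→K→O: 19+23+18+8+31+13 = 112
O→F→Q→P→K→S→O: 19+23+18+23+31+21 = 135
O→F→Q→S→P→K→O: 19+23+25+8+23+13 = 111
O→F→Q→S→K→P→O: 19+23+25+31+23+14 = 135
O→F→Q→K→P→S→O: 19+23+17+23+8+21 = 111
O→F→Q→K→S→P→O: 19+23+17+31+8+14 = 112
O→F→P→Q→S→K→O: 19+5+18+25+31+13 = 111
O→F→P→Q→K→S→O: 19+5+18+17+31+21 = 111
O→F→P→S→Q→K→O: 19+5+8+25+17+13 = 87
O→F→P→S→K→Q→O: 19+5+8+31+17+4 = 84
O→F→P→K→Q→S→O: 19+5+23+17+25+21 = 110
O→F→P→K→S→Q→O: 19+5+23+31+25+4 = 107
O→F→S→Q→P→K→O: 19+13+25+18+23+13 = 111
O→F→S→Q→K→P→O: 19+13+25+17+23+14 = 111
… (46 more)
O→Q→S→F→P→K→O: 4+25+13+5+23+13 = 83  ← best
The minimum is 83.
One optimal route: O → Q → S → F → P → K → O (or its reverse).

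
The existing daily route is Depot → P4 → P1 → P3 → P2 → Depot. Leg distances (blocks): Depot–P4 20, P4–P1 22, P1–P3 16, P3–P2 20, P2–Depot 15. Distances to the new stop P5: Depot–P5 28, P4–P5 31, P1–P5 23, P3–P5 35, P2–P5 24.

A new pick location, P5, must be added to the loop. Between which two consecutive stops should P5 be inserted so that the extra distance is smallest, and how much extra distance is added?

Adding 32 blocks by placing P5 on the P4–P1 leg.

Insertion cost between consecutive stops i–j is d(i,P5) + d(P5,j) − d(i,j):
  between Depot and P4: 28 + 31 − 20 = 39
  between P4 and P1: 31 + 23 − 22 = 32
  between P1 and P3: 23 + 35 − 16 = 42
  between P3 and P2: 35 + 24 − 20 = 39
  between P2 and Depot: 24 + 28 − 15 = 37
Cheapest insertion is between P4 and P1, adding 32.
New total = 93 + 32 = 125.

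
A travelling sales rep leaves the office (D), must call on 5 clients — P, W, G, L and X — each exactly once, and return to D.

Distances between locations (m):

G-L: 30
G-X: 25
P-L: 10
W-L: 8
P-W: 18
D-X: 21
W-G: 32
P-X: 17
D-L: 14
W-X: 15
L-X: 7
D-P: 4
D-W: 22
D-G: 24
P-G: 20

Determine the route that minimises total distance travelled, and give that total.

D - P - W - G - L - X - D: 4+18+32+30+7+21 = 112
D - P - W - G - X - L - D: 4+18+32+25+7+14 = 100
D - P - W - L - G - X - D: 4+18+8+30+25+21 = 106
D - P - W - L - X - G - D: 4+18+8+7+25+24 = 86
D - P - W - X - G - L - D: 4+18+15+25+30+14 = 106
D - P - W - X - L - G - D: 4+18+15+7+30+24 = 98
D - P - G - W - L - X - D: 4+20+32+8+7+21 = 92
D - P - G - W - X - L - D: 4+20+32+15+7+14 = 92
D - P - G - L - W - X - D: 4+20+30+8+15+21 = 98
D - P - G - L - X - W - D: 4+20+30+7+15+22 = 98
D - P - G - X - W - L - D: 4+20+25+15+8+14 = 86
D - P - G - X - L - W - D: 4+20+25+7+8+22 = 86
D - P - L - W - G - X - D: 4+10+8+32+25+21 = 100
D - P - L - W - X - G - D: 4+10+8+15+25+24 = 86
… (46 more)
The minimum is 86.
One optimal route: D → P → W → L → X → G → D (or its reverse).

86 m — the shortest possible round trip.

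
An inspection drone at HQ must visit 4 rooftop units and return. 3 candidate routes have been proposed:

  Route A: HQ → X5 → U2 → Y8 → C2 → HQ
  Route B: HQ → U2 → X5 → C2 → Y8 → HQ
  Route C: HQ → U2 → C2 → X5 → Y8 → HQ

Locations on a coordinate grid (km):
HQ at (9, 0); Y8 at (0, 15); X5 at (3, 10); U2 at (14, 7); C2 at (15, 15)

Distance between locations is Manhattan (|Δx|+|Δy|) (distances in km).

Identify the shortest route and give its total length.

Shortest is Route C, total 70 km.

Route A: 16 + 14 + 22 + 15 + 21 = 88
Route B: 12 + 14 + 17 + 15 + 24 = 82
Route C: 12 + 9 + 17 + 8 + 24 = 70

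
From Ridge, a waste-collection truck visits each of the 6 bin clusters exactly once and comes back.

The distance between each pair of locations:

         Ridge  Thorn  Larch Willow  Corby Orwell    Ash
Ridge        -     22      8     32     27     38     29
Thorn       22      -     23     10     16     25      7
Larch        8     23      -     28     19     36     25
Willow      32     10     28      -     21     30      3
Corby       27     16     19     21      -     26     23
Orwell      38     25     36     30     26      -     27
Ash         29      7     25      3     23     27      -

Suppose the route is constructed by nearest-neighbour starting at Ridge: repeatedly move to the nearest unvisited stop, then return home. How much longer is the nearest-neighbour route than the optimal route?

Excess over optimum: 6.

From Ridge: Larch=8, Thorn=22, Corby=27, Ash=29, Willow=32, Orwell=38 → choose Larch (8).
From Larch: Corby=19, Thorn=23, Ash=25, Willow=28, Orwell=36 → choose Corby (19).
From Corby: Thorn=16, Willow=21, Ash=23, Orwell=26 → choose Thorn (16).
From Thorn: Ash=7, Willow=10, Orwell=25 → choose Ash (7).
From Ash: Willow=3, Orwell=27 → choose Willow (3).
From Willow: Orwell=30 → choose Orwell (30).
NN route Ridge → Larch → Corby → Thorn → Ash → Willow → Orwell → Ridge costs 121.
Optimal: Ridge → Thorn → Willow → Ash → Orwell → Corby → Larch → Ridge costs 115 (by enumerating all 360 distinct tours).
Excess = 121 − 115 = 6.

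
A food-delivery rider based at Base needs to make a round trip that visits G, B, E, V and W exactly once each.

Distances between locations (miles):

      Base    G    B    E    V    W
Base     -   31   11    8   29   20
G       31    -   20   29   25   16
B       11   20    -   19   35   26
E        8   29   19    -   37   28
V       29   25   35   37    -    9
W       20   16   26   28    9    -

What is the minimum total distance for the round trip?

Minimum total distance: 101 miles.

With 5 stops there are 5!/2 = 60 distinct round trips (a route and its reverse cost the same).
Base - G - B - E - V - W - Base: 31+20+19+37+9+20 = 136
Base - G - B - E - W - V - Base: 31+20+19+28+9+29 = 136
Base - G - B - V - E - W - Base: 31+20+35+37+28+20 = 171
Base - G - B - V - W - E - Base: 31+20+35+9+28+8 = 131
Base - G - B - W - E - V - Base: 31+20+26+28+37+29 = 171
Base - G - B - W - V - E - Base: 31+20+26+9+37+8 = 131
Base - G - E - B - V - W - Base: 31+29+19+35+9+20 = 143
Base - G - E - B - W - V - Base: 31+29+19+26+9+29 = 143
Base - G - E - V - B - W - Base: 31+29+37+35+26+20 = 178
Base - G - E - V - W - B - Base: 31+29+37+9+26+11 = 143
Base - G - E - W - B - V - Base: 31+29+28+26+35+29 = 178
Base - G - E - W - V - B - Base: 31+29+28+9+35+11 = 143
Base - G - V - B - E - W - Base: 31+25+35+19+28+20 = 158
Base - G - V - B - W - E - Base: 31+25+35+26+28+8 = 153
… (46 more)
Base - B - G - V - W - E - Base: 11+20+25+9+28+8 = 101  ← best
The minimum is 101.
One optimal route: Base → B → G → V → W → E → Base (or its reverse).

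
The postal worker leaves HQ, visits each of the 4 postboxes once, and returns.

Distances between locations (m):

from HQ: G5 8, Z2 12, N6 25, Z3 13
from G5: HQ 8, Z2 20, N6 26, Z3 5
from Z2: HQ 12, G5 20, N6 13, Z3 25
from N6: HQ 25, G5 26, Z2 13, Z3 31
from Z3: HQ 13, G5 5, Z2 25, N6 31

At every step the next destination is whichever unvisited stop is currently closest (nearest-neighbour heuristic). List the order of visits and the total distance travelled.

At HQ the remaining stops are G5 8, Z2 12, Z3 13, N6 25; go to G5.
At G5 the remaining stops are Z3 5, Z2 20, N6 26; go to Z3.
At Z3 the remaining stops are Z2 25, N6 31; go to Z2.
At Z2 the remaining stops are N6 13; go to N6.
Return N6→HQ: 25.
Total = 8 + 5 + 25 + 13 + 25 = 76.

Total distance 76 m via the nearest-neighbour route HQ → G5 → Z3 → Z2 → N6 → HQ.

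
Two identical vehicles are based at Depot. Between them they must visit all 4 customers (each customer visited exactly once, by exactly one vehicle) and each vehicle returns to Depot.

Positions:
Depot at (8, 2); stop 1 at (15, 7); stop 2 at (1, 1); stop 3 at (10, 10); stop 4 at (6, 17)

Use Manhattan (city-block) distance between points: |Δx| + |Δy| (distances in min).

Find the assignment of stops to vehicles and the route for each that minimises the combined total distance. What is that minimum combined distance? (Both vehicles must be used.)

There are 2^3 − 1 = 7 ways to divide the 4 stops into two non-empty groups. For each, the best each vehicle can do is its own shortest tour through its group:
  {stop 1} + {stop 2, stop 3, stop 4}: 24 + 50 = 74
  {stop 2} + {stop 1, stop 3, stop 4}: 16 + 48 = 64
  {stop 1, stop 2} + {stop 3, stop 4}: 40 + 38 = 78
  {stop 3} + {stop 1, stop 2, stop 4}: 20 + 60 = 80
  {stop 1, stop 3} + {stop 2, stop 4}: 30 + 46 = 76
  {stop 2, stop 3} + {stop 1, stop 4}: 36 + 48 = 84
  … (7 splits in total)
Best: vehicle 1 Depot → stop 2 → Depot = 16; vehicle 2 Depot → stop 1 → stop 3 → stop 4 → Depot = 48; combined 64.

Minimum combined distance: 64 min.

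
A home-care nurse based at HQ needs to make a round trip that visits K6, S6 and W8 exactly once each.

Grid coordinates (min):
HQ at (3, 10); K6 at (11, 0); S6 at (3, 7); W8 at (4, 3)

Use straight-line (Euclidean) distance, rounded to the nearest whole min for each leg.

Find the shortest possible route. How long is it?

Shortest round trip = 28 min.

HQ → K6 → S6 → W8 → HQ: 13+11+4+7 = 35
HQ → K6 → W8 → S6 → HQ: 13+8+4+3 = 28
HQ → S6 → K6 → W8 → HQ: 3+11+8+7 = 29
The minimum is 28.
One optimal route: HQ → K6 → W8 → S6 → HQ (or its reverse).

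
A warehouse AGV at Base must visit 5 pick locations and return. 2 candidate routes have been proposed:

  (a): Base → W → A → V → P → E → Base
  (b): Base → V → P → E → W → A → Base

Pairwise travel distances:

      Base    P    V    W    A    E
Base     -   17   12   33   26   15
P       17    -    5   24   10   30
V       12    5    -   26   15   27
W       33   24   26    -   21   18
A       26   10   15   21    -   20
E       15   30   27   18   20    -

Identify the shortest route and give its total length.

112 — (b) is the shortest.

(a): 33 + 21 + 15 + 5 + 30 + 15 = 119
(b): 12 + 5 + 30 + 18 + 21 + 26 = 112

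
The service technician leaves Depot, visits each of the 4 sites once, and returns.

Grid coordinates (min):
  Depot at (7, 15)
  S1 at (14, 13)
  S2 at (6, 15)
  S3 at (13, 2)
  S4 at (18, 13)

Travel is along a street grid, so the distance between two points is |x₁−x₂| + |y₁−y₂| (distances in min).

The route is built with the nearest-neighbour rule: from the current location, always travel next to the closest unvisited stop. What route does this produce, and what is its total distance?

Total distance 50 min via the nearest-neighbour route Depot → S2 → S1 → S4 → S3 → Depot.

At Depot the remaining stops are S2 1, S1 9, S4 13, S3 19; go to S2.
At S2 the remaining stops are S1 10, S4 14, S3 20; go to S1.
At S1 the remaining stops are S4 4, S3 12; go to S4.
At S4 the remaining stops are S3 16; go to S3.
Return S3→Depot: 19.
Total = 1 + 10 + 4 + 16 + 19 = 50.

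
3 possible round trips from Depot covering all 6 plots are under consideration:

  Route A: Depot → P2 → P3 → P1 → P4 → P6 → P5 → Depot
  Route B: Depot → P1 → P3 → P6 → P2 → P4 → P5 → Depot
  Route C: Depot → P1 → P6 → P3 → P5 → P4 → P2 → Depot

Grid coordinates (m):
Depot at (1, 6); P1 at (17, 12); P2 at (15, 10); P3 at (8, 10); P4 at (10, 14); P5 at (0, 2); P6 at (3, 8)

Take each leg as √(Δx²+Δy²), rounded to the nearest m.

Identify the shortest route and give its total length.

Shortest is Route A, total 58 m.

Route A: 15 + 7 + 9 + 7 + 9 + 7 + 4 = 58
Route B: 17 + 9 + 5 + 12 + 6 + 16 + 4 = 69
Route C: 17 + 15 + 5 + 11 + 16 + 6 + 15 = 85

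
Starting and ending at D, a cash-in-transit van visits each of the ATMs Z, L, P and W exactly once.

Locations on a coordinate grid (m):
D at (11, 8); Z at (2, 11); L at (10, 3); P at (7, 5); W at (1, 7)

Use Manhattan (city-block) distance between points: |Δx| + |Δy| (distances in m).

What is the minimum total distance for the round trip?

With 4 stops there are 4!/2 = 12 distinct round trips (a route and its reverse cost the same).
D → Z → L → P → W → D: 12+16+5+8+11 = 52
D → Z → L → W → P → D: 12+16+13+8+7 = 56
D → Z → P → L → W → D: 12+11+5+13+11 = 52
D → Z → P → W → L → D: 12+11+8+13+6 = 50
D → Z → W → L → P → D: 12+5+13+5+7 = 42
D → Z → W → P → L → D: 12+5+8+5+6 = 36
D → L → Z → P → W → D: 6+16+11+8+11 = 52
D → L → Z → W → P → D: 6+16+5+8+7 = 42
D → L → P → Z → W → D: 6+5+11+5+11 = 38
D → L → W → Z → P → D: 6+13+5+11+7 = 42
D → P → Z → L → W → D: 7+11+16+13+11 = 58
D → P → L → Z → W → D: 7+5+16+5+11 = 44
The minimum is 36.
One optimal route: D → Z → W → P → L → D (or its reverse).

36 m — the shortest possible round trip.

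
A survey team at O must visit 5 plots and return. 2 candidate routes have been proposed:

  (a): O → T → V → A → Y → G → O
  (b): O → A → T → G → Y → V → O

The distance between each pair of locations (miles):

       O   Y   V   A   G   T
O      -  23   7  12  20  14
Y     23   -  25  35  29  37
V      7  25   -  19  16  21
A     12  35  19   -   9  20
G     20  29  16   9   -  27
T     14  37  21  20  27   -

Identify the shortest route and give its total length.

Shortest is (b), total 120 miles.

(a): 14 + 21 + 19 + 35 + 29 + 20 = 138
(b): 12 + 20 + 27 + 29 + 25 + 7 = 120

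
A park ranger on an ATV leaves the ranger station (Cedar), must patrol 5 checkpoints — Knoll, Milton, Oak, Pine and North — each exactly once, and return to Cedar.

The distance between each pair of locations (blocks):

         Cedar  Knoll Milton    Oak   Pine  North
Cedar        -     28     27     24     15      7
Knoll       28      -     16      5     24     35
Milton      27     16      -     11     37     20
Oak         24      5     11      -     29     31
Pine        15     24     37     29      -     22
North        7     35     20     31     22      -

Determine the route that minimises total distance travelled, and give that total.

82 blocks — the shortest possible round trip.

There are 60 distinct closed tours to check (reversals are equivalent).
Cedar → Knoll → Milton → Oak → Pine → North → Cedar: 28+16+11+29+22+7 = 113
Cedar → Knoll → Milton → Oak → North → Pine → Cedar: 28+16+11+31+22+15 = 123
Cedar → Knoll → Milton → Pine → Oak → North → Cedar: 28+16+37+29+31+7 = 148
Cedar → Knoll → Milton → Pine → North → Oak → Cedar: 28+16+37+22+31+24 = 158
Cedar → Knoll → Milton → North → Oak → Pine → Cedar: 28+16+20+31+29+15 = 139
Cedar → Knoll → Milton → North → Pine → Oak → Cedar: 28+16+20+22+29+24 = 139
Cedar → Knoll → Oak → Milton → Pine → North → Cedar: 28+5+11+37+22+7 = 110
Cedar → Knoll → Oak → Milton → North → Pine → Cedar: 28+5+11+20+22+15 = 101
Cedar → Knoll → Oak → Pine → Milton → North → Cedar: 28+5+29+37+20+7 = 126
Cedar → Knoll → Oak → Pine → North → Milton → Cedar: 28+5+29+22+20+27 = 131
Cedar → Knoll → Oak → North → Milton → Pine → Cedar: 28+5+31+20+37+15 = 136
Cedar → Knoll → Oak → North → Pine → Milton → Cedar: 28+5+31+22+37+27 = 150
Cedar → Knoll → Pine → Milton → Oak → North → Cedar: 28+24+37+11+31+7 = 138
Cedar → Knoll → Pine → Milton → North → Oak → Cedar: 28+24+37+20+31+24 = 164
… (46 more)
Cedar → Pine → Knoll → Oak → Milton → North → Cedar: 15+24+5+11+20+7 = 82  ← best
The minimum is 82.
One optimal route: Cedar → Pine → Knoll → Oak → Milton → North → Cedar (or its reverse).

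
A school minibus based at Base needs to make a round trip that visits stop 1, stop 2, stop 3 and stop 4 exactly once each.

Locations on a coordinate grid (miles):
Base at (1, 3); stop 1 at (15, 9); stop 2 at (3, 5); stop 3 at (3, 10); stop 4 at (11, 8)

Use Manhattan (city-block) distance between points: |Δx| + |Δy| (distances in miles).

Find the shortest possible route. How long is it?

With 4 stops there are 4!/2 = 12 distinct round trips (a route and its reverse cost the same).
Base→stop 1→stop 2→stop 3→stop 4→Base: 20+16+5+10+15 = 66
Base→stop 1→stop 2→stop 4→stop 3→Base: 20+16+11+10+9 = 66
Base→stop 1→stop 3→stop 2→stop 4→Base: 20+13+5+11+15 = 64
Base→stop 1→stop 3→stop 4→stop 2→Base: 20+13+10+11+4 = 58
Base→stop 1→stop 4→stop 2→stop 3→Base: 20+5+11+5+9 = 50
Base→stop 1→stop 4→stop 3→stop 2→Base: 20+5+10+5+4 = 44
Base→stop 2→stop 1→stop 3→stop 4→Base: 4+16+13+10+15 = 58
Base→stop 2→stop 1→stop 4→stop 3→Base: 4+16+5+10+9 = 44
Base→stop 2→stop 3→stop 1→stop 4→Base: 4+5+13+5+15 = 42
Base→stop 2→stop 4→stop 1→stop 3→Base: 4+11+5+13+9 = 42
Base→stop 3→stop 1→stop 2→stop 4→Base: 9+13+16+11+15 = 64
Base→stop 3→stop 2→stop 1→stop 4→Base: 9+5+16+5+15 = 50
The minimum is 42.
One optimal route: Base → stop 2 → stop 3 → stop 1 → stop 4 → Base (or its reverse).

Shortest round trip = 42 miles.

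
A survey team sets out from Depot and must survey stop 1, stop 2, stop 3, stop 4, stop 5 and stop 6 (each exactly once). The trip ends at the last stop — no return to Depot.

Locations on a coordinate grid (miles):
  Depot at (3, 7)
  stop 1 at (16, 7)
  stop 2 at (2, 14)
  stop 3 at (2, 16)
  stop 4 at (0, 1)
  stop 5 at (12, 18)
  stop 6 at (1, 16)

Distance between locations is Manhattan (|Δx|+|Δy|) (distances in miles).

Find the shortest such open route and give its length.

There are 6! = 720 possible orderings.
Depot→stop 1→stop 2→stop 3→stop 4→stop 5→stop 6: 13+21+2+17+29+13 = 95
Depot→stop 1→stop 2→stop 3→stop 4→stop 6→stop 5: 13+21+2+17+16+13 = 82
Depot→stop 1→stop 2→stop 3→stop 5→stop 4→stop 6: 13+21+2+12+29+16 = 93
Depot→stop 1→stop 2→stop 3→stop 5→stop 6→stop 4: 13+21+2+12+13+16 = 77
Depot→stop 1→stop 2→stop 3→stop 6→stop 4→stop 5: 13+21+2+1+16+29 = 82
Depot→stop 1→stop 2→stop 3→stop 6→stop 5→stop 4: 13+21+2+1+13+29 = 79
Depot→stop 1→stop 2→stop 4→stop 3→stop 5→stop 6: 13+21+15+17+12+13 = 91
Depot→stop 1→stop 2→stop 4→stop 3→stop 6→stop 5: 13+21+15+17+1+13 = 80
… (712 more)
Depot→stop 4→stop 2→stop 3→stop 6→stop 5→stop 1: 9+15+2+1+13+15 = 55  ← best
The minimum is 55.
One shortest path: Depot → stop 4 → stop 2 → stop 3 → stop 6 → stop 5 → stop 1.

Minimum one-way distance = 55 miles.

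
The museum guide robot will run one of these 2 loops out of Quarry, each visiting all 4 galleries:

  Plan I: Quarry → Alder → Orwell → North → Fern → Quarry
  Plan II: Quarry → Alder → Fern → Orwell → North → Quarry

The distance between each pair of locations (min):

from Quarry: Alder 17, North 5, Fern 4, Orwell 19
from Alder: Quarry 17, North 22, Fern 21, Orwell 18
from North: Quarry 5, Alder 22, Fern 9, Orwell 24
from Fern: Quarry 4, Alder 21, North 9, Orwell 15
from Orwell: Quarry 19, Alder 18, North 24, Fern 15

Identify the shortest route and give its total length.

Plan I: 17 + 18 + 24 + 9 + 4 = 72
Plan II: 17 + 21 + 15 + 24 + 5 = 82

72 min — Plan I is the shortest.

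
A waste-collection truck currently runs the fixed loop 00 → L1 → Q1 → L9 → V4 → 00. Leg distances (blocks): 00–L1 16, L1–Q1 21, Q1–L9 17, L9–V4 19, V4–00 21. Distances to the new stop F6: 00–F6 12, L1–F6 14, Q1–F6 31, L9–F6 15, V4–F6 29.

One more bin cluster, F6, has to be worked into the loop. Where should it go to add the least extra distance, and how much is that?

Insertion cost between consecutive stops i–j is d(i,F6) + d(F6,j) − d(i,j):
  between 00 and L1: 12 + 14 − 16 = 10
  between L1 and Q1: 14 + 31 − 21 = 24
  between Q1 and L9: 31 + 15 − 17 = 29
  between L9 and V4: 15 + 29 − 19 = 25
  between V4 and 00: 29 + 12 − 21 = 20
Cheapest insertion is between 00 and L1, adding 10.
New total = 94 + 10 = 104.

Minimum extra distance: 10 blocks, inserting F6 between 00 and L1.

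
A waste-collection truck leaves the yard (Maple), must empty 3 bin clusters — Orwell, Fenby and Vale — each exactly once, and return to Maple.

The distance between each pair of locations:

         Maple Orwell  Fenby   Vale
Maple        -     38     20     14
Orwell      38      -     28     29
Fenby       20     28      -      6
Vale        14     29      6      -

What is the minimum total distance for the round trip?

With 3 stops there are 3!/2 = 3 distinct round trips (a route and its reverse cost the same).
Maple → Orwell → Fenby → Vale → Maple: 38+28+6+14 = 86
Maple → Orwell → Vale → Fenby → Maple: 38+29+6+20 = 93
Maple → Fenby → Orwell → Vale → Maple: 20+28+29+14 = 91
The minimum is 86.
One optimal route: Maple → Orwell → Fenby → Vale → Maple (or its reverse).

Minimum total distance: 86.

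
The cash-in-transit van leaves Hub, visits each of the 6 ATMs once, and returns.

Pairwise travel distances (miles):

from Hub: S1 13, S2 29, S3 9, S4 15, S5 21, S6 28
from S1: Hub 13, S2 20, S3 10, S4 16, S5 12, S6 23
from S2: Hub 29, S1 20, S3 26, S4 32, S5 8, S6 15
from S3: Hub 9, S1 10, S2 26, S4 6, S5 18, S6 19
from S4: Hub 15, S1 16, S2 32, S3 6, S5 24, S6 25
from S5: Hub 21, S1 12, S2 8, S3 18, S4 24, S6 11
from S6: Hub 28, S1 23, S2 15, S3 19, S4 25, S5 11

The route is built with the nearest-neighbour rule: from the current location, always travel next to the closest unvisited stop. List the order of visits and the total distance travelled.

At Hub the remaining stops are S3 9, S1 13, S4 15, S5 21, S6 28, S2 29; go to S3.
At S3 the remaining stops are S4 6, S1 10, S5 18, S6 19, S2 26; go to S4.
At S4 the remaining stops are S1 16, S5 24, S6 25, S2 32; go to S1.
At S1 the remaining stops are S5 12, S2 20, S6 23; go to S5.
At S5 the remaining stops are S2 8, S6 11; go to S2.
At S2 the remaining stops are S6 15; go to S6.
Return S6→Hub: 28.
Total = 9 + 6 + 16 + 12 + 8 + 15 + 28 = 94.

Total distance 94 miles via the nearest-neighbour route Hub → S3 → S4 → S1 → S5 → S2 → S6 → Hub.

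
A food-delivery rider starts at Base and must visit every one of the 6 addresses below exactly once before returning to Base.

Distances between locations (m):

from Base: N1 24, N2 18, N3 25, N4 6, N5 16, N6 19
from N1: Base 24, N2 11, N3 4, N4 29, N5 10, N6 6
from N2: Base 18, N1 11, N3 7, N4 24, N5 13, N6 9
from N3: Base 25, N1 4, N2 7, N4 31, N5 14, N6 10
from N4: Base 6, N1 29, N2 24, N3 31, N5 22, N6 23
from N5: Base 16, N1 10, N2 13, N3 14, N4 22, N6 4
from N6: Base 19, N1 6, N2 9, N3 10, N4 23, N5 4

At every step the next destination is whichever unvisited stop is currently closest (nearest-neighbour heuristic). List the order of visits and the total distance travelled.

67 m along Base → N4 → N5 → N6 → N1 → N3 → N2 → Base.

Base → [N4:6 / N5:16 / N2:18 / N6:19 / N1:24 / N3:25] → N4 (6)
N4 → [N5:22 / N6:23 / N2:24 / N1:29 / N3:31] → N5 (22)
N5 → [N6:4 / N1:10 / N2:13 / N3:14] → N6 (4)
N6 → [N1:6 / N2:9 / N3:10] → N1 (6)
N1 → [N3:4 / N2:11] → N3 (4)
N3 → [N2:7] → N2 (7)
Return N2→Base: 18.
Total = 6 + 22 + 4 + 6 + 4 + 7 + 18 = 67.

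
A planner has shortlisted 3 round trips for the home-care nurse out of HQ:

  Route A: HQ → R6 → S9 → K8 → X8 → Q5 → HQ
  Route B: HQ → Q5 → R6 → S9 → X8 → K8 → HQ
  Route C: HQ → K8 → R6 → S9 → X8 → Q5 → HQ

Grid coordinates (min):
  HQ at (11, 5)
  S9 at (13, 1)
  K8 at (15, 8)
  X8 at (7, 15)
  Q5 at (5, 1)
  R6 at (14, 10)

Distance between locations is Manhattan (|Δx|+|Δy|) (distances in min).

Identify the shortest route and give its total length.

66 min — Route C is the shortest.

Route A: 8 + 10 + 9 + 15 + 16 + 10 = 68
Route B: 10 + 18 + 10 + 20 + 15 + 7 = 80
Route C: 7 + 3 + 10 + 20 + 16 + 10 = 66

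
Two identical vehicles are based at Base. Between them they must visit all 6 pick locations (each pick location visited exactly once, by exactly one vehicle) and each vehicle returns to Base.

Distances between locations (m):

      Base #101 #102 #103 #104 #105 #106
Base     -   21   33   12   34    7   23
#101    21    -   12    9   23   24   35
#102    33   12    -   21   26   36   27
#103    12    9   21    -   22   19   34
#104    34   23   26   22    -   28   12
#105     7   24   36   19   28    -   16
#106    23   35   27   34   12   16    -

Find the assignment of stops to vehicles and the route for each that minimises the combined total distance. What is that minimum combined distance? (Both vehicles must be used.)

108 m — the smallest possible combined total.

There are 2^5 − 1 = 31 ways to divide the 6 stops into two non-empty groups. For each, the best each vehicle can do is its own shortest tour through its group:
  {#101} + {#102, #103, #104, #105, #106}: 42 + 94 = 136
  {#102} + {#101, #103, #104, #105, #106}: 66 + 79 = 145
  {#101, #102} + {#103, #104, #105, #106}: 66 + 69 = 135
  {#103} + {#101, #102, #104, #105, #106}: 24 + 94 = 118
  {#101, #103} + {#102, #104, #105, #106}: 42 + 94 = 136
  {#102, #103} + {#101, #104, #105, #106}: 66 + 79 = 145
  … (31 splits in total)
  {#105} + {#101, #102, #103, #104, #106}: 14 + 94 = 108  ← best
Best: vehicle 1 Base → #105 → Base = 14; vehicle 2 Base → #103 → #101 → #102 → #104 → #106 → Base = 94; combined 108.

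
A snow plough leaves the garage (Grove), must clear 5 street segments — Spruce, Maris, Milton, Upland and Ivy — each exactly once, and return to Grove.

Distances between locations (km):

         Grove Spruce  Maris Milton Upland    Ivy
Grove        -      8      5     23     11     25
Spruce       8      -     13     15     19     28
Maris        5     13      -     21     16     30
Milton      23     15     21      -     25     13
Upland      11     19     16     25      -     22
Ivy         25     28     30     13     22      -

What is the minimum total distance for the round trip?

There are 60 distinct closed tours to check (reversals are equivalent).
Grove → Spruce → Maris → Milton → Upland → Ivy → Grove: 8+13+21+25+22+25 = 114
Grove → Spruce → Maris → Milton → Ivy → Upland → Grove: 8+13+21+13+22+11 = 88
Grove → Spruce → Maris → Upland → Milton → Ivy → Grove: 8+13+16+25+13+25 = 100
Grove → Spruce → Maris → Upland → Ivy → Milton → Grove: 8+13+16+22+13+23 = 95
Grove → Spruce → Maris → Ivy → Milton → Upland → Grove: 8+13+30+13+25+11 = 100
Grove → Spruce → Maris → Ivy → Upland → Milton → Grove: 8+13+30+22+25+23 = 121
Grove → Spruce → Milton → Maris → Upland → Ivy → Grove: 8+15+21+16+22+25 = 107
Grove → Spruce → Milton → Maris → Ivy → Upland → Grove: 8+15+21+30+22+11 = 107
Grove → Spruce → Milton → Upland → Maris → Ivy → Grove: 8+15+25+16+30+25 = 119
Grove → Spruce → Milton → Upland → Ivy → Maris → Grove: 8+15+25+22+30+5 = 105
Grove → Spruce → Milton → Ivy → Maris → Upland → Grove: 8+15+13+30+16+11 = 93
Grove → Spruce → Milton → Ivy → Upland → Maris → Grove: 8+15+13+22+16+5 = 79
Grove → Spruce → Upland → Maris → Milton → Ivy → Grove: 8+19+16+21+13+25 = 102
Grove → Spruce → Upland → Maris → Ivy → Milton → Grove: 8+19+16+30+13+23 = 109
… (46 more)
The minimum is 79.
One optimal route: Grove → Spruce → Milton → Ivy → Upland → Maris → Grove (or its reverse).

Shortest round trip = 79 km.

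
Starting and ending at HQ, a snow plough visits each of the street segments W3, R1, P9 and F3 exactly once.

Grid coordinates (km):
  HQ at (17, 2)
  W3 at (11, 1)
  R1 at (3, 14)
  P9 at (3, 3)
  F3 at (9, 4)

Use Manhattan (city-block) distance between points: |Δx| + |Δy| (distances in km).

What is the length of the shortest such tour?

Minimum total distance: 54 km.

There are 12 distinct closed tours to check (reversals are equivalent).
HQ→W3→R1→P9→F3→HQ: 7+21+11+7+10 = 56
HQ→W3→R1→F3→P9→HQ: 7+21+16+7+15 = 66
HQ→W3→P9→R1→F3→HQ: 7+10+11+16+10 = 54
HQ→W3→P9→F3→R1→HQ: 7+10+7+16+26 = 66
HQ→W3→F3→R1→P9→HQ: 7+5+16+11+15 = 54
HQ→W3→F3→P9→R1→HQ: 7+5+7+11+26 = 56
HQ→R1→W3→P9→F3→HQ: 26+21+10+7+10 = 74
HQ→R1→W3→F3→P9→HQ: 26+21+5+7+15 = 74
HQ→R1→P9→W3→F3→HQ: 26+11+10+5+10 = 62
HQ→R1→F3→W3→P9→HQ: 26+16+5+10+15 = 72
HQ→P9→W3→R1→F3→HQ: 15+10+21+16+10 = 72
HQ→P9→R1→W3→F3→HQ: 15+11+21+5+10 = 62
The minimum is 54.
One optimal route: HQ → W3 → P9 → R1 → F3 → HQ (or its reverse).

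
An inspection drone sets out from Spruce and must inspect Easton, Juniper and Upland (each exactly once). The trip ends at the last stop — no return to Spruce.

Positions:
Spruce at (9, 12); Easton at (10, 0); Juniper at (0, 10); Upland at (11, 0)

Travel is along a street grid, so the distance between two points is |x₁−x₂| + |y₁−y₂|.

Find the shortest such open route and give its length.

There are 3! = 6 possible orderings.
Spruce→Easton→Juniper→Upland: 13+20+21 = 54
Spruce→Easton→Upland→Juniper: 13+1+21 = 35
Spruce→Juniper→Easton→Upland: 11+20+1 = 32
Spruce→Juniper→Upland→Easton: 11+21+1 = 33
Spruce→Upland→Easton→Juniper: 14+1+20 = 35
Spruce→Upland→Juniper→Easton: 14+21+20 = 55
The minimum is 32.
One shortest path: Spruce → Juniper → Easton → Upland.

Shortest open route: 32.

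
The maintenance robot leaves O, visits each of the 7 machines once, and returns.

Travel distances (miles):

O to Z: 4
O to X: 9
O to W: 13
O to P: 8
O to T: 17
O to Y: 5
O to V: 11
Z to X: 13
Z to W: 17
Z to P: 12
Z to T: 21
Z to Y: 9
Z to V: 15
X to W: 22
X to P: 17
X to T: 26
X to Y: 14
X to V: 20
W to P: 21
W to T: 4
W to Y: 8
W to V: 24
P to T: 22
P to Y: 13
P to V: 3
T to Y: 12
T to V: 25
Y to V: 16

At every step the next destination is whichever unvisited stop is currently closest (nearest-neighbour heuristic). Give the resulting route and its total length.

Total distance 79 miles via the nearest-neighbour route O → Z → Y → W → T → P → V → X → O.

From O: distances to unvisited — Z=4, Y=5, P=8, X=9, V=11, W=13, T=17. Nearest is Z (4).
From Z: distances to unvisited — Y=9, P=12, X=13, V=15, W=17, T=21. Nearest is Y (9).
From Y: distances to unvisited — W=8, T=12, P=13, X=14, V=16. Nearest is W (8).
From W: distances to unvisited — T=4, P=21, X=22, V=24. Nearest is T (4).
From T: distances to unvisited — P=22, V=25, X=26. Nearest is P (22).
From P: distances to unvisited — V=3, X=17. Nearest is V (3).
From V: distances to unvisited — X=20. Nearest is X (20).
Return X→O: 9.
Total = 4 + 9 + 8 + 4 + 22 + 3 + 20 + 9 = 79.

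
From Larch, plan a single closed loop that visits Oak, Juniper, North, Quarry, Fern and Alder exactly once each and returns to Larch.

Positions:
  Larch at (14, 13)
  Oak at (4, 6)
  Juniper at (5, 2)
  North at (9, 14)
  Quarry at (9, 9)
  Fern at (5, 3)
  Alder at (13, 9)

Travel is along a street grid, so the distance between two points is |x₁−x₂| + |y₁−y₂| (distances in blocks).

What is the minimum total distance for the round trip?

44 blocks — the shortest possible round trip.

Larch-Oak-Juniper-North-Quarry-Fern-Alder-Larch: 17+5+16+5+10+14+5 = 72
Larch-Oak-Juniper-North-Quarry-Alder-Fern-Larch: 17+5+16+5+4+14+19 = 80
Larch-Oak-Juniper-North-Fern-Quarry-Alder-Larch: 17+5+16+15+10+4+5 = 72
Larch-Oak-Juniper-North-Fern-Alder-Quarry-Larch: 17+5+16+15+14+4+9 = 80
Larch-Oak-Juniper-North-Alder-Quarry-Fern-Larch: 17+5+16+9+4+10+19 = 80
Larch-Oak-Juniper-North-Alder-Fern-Quarry-Larch: 17+5+16+9+14+10+9 = 80
Larch-Oak-Juniper-Quarry-North-Fern-Alder-Larch: 17+5+11+5+15+14+5 = 72
Larch-Oak-Juniper-Quarry-North-Alder-Fern-Larch: 17+5+11+5+9+14+19 = 80
… (352 more)
Larch-North-Oak-Juniper-Fern-Quarry-Alder-Larch: 6+13+5+1+10+4+5 = 44  ← best
The minimum is 44.
One optimal route: Larch → North → Oak → Juniper → Fern → Quarry → Alder → Larch (or its reverse).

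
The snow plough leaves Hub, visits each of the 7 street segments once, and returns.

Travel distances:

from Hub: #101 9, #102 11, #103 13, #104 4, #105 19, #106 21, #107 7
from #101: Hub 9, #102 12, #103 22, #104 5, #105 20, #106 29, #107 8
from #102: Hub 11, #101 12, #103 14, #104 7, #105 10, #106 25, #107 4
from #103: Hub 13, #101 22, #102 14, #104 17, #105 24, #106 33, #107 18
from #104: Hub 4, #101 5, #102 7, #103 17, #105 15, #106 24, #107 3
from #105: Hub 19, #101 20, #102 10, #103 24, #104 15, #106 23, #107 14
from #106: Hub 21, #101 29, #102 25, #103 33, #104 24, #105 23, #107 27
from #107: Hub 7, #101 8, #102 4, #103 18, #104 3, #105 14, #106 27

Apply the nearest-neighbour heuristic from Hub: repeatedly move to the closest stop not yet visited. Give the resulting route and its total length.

Hub → [#104:4 / #107:7 / #101:9 / #102:11 / #103:13 / #105:19 / #106:21] → #104 (4)
#104 → [#107:3 / #101:5 / #102:7 / #105:15 / #103:17 / #106:24] → #107 (3)
#107 → [#102:4 / #101:8 / #105:14 / #103:18 / #106:27] → #102 (4)
#102 → [#105:10 / #101:12 / #103:14 / #106:25] → #105 (10)
#105 → [#101:20 / #106:23 / #103:24] → #101 (20)
#101 → [#103:22 / #106:29] → #103 (22)
#103 → [#106:33] → #106 (33)
Return #106→Hub: 21.
Total = 4 + 3 + 4 + 10 + 20 + 22 + 33 + 21 = 117.

Total distance 117 via the nearest-neighbour route Hub → #104 → #107 → #102 → #105 → #101 → #103 → #106 → Hub.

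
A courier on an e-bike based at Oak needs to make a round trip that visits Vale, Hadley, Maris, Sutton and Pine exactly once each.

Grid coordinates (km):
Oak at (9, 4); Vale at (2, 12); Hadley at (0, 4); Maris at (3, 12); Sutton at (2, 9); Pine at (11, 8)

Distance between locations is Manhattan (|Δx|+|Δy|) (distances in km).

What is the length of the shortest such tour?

38 km — the shortest possible round trip.

There are 60 distinct closed tours to check (reversals are equivalent).
Oak - Vale - Hadley - Maris - Sutton - Pine - Oak: 15+10+11+4+10+6 = 56
Oak - Vale - Hadley - Maris - Pine - Sutton - Oak: 15+10+11+12+10+12 = 70
Oak - Vale - Hadley - Sutton - Maris - Pine - Oak: 15+10+7+4+12+6 = 54
Oak - Vale - Hadley - Sutton - Pine - Maris - Oak: 15+10+7+10+12+14 = 68
Oak - Vale - Hadley - Pine - Maris - Sutton - Oak: 15+10+15+12+4+12 = 68
Oak - Vale - Hadley - Pine - Sutton - Maris - Oak: 15+10+15+10+4+14 = 68
Oak - Vale - Maris - Hadley - Sutton - Pine - Oak: 15+1+11+7+10+6 = 50
Oak - Vale - Maris - Hadley - Pine - Sutton - Oak: 15+1+11+15+10+12 = 64
Oak - Vale - Maris - Sutton - Hadley - Pine - Oak: 15+1+4+7+15+6 = 48
Oak - Vale - Maris - Sutton - Pine - Hadley - Oak: 15+1+4+10+15+9 = 54
Oak - Vale - Maris - Pine - Hadley - Sutton - Oak: 15+1+12+15+7+12 = 62
Oak - Vale - Maris - Pine - Sutton - Hadley - Oak: 15+1+12+10+7+9 = 54
Oak - Vale - Sutton - Hadley - Maris - Pine - Oak: 15+3+7+11+12+6 = 54
Oak - Vale - Sutton - Hadley - Pine - Maris - Oak: 15+3+7+15+12+14 = 66
… (46 more)
Oak - Hadley - Sutton - Vale - Maris - Pine - Oak: 9+7+3+1+12+6 = 38  ← best
The minimum is 38.
One optimal route: Oak → Hadley → Sutton → Vale → Maris → Pine → Oak (or its reverse).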